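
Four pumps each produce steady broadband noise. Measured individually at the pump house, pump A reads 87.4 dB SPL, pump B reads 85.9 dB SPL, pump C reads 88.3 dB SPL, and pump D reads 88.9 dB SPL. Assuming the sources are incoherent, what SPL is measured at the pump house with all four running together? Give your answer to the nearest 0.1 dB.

Incoherent sources sum as intensities:
L_total = 10·log₁₀(10^(87.4/10) + 10^(85.9/10) + 10^(88.3/10) + 10^(88.9/10)) = 10·log₁₀(2391000000) = 93.8 dB SPL.

93.8 dB SPL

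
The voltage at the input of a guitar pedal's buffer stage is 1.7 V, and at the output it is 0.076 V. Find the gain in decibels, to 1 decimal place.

Voltage ratio → dB uses the 20·log₁₀ form:
20·log₁₀(0.076/1.7) = 20·log₁₀(0.04471) = -27.0 dB.

-27.0 dB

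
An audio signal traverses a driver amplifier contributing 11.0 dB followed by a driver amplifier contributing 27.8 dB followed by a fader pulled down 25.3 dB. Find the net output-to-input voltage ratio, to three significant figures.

Net gain = 11.0 + 27.8 + (−25.3) = 13.5 dB.
Voltage ratio = 10^(13.5/20) = 4.73.

4.73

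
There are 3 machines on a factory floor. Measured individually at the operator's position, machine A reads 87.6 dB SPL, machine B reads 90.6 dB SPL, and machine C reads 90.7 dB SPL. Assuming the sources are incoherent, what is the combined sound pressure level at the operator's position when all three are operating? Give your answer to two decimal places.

Incoherent sources sum as intensities:
L_total = 10·log₁₀(10^(87.6/10) + 10^(90.6/10) + 10^(90.7/10)) = 10·log₁₀(2898000000) = 94.62 dB SPL.

94.62 dB SPL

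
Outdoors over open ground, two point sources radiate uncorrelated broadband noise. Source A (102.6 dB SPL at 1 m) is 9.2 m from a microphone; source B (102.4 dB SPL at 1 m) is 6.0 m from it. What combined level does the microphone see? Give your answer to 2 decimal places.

88.44 dB SPL

At the listener: L_A = 102.6 − 20·log₁₀(9.2) = 83.324 dB; L_B = 102.4 − 20·log₁₀(6.0) = 86.837 dB.
Combined: 10·log₁₀(10^(83.324/10)+10^(86.837/10)) = 88.44 dB SPL.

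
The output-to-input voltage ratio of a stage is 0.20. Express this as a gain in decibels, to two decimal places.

Voltage is an amplitude quantity, so gain = 20·log₁₀(V_out/V_in).
20·log₁₀(0.20) = -13.98 dB.

-13.98 dB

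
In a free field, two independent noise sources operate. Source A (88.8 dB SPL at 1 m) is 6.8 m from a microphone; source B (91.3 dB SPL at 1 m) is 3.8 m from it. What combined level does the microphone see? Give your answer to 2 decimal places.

At the listener: L_A = 88.8 − 20·log₁₀(6.8) = 72.150 dB; L_B = 91.3 − 20·log₁₀(3.8) = 79.704 dB.
Combined: 10·log₁₀(10^(72.150/10)+10^(79.704/10)) = 80.41 dB SPL.

80.41 dB SPL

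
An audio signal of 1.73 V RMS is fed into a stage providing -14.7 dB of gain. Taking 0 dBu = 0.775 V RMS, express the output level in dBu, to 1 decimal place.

-7.7 dBu

Input level: 20·log₁₀(1.73/0.775) = 6.97 dBu.
Output: 6.97 − 14.7 = -7.7 dBu.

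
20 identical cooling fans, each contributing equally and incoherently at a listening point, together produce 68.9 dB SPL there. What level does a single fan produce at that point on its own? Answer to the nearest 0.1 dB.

20 equal incoherent sources add 10·log₁₀(20) = 13.01 dB over one source.
L_one = 68.9 − 13.01 = 55.9 dB SPL.

55.9 dB SPL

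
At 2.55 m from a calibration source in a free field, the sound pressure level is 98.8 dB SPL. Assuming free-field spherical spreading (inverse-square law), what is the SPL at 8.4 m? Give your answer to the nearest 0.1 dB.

88.4 dB SPL

For a point source in a free field, ΔL = −20·log₁₀(d₂/d₁).
ΔL = −20·log₁₀(8.4/2.55) = -10.35 dB, so L₂ = 98.8 + (-10.35) = 88.4 dB SPL.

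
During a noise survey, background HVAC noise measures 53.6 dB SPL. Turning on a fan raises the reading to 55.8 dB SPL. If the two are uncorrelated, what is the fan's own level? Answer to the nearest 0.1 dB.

Remove the background by subtracting linear intensities:
L_src = 10·log₁₀(10^(55.8/10) − 10^(53.6/10)) = 10·log₁₀(151100) = 51.8 dB SPL.

51.8 dB SPL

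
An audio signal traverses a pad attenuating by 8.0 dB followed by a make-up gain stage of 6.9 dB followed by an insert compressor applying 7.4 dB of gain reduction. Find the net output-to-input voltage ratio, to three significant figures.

Net gain = (−8.0) + 6.9 + (−7.4) = -8.5 dB.
Voltage ratio = 10^(-8.5/20) = 0.376.

0.376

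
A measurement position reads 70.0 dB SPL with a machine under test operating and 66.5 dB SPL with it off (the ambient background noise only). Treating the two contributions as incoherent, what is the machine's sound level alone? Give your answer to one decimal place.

Remove the background by subtracting linear intensities:
L_src = 10·log₁₀(10^(70.0/10) − 10^(66.5/10)) = 10·log₁₀(5533000) = 67.4 dB SPL.

67.4 dB SPL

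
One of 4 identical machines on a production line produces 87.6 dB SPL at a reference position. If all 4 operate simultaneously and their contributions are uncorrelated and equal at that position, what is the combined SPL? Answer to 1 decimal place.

4 equal incoherent sources raise the level by 10·log₁₀(4) = 6.02 dB.
L_total = 87.6 + 6.02 = 93.6 dB SPL.

93.6 dB SPL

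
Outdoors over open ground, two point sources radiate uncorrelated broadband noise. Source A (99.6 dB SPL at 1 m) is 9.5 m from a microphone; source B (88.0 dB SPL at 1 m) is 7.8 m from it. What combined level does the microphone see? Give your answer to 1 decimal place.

At the listener: L_A = 99.6 − 20·log₁₀(9.5) = 80.05 dB; L_B = 88.0 − 20·log₁₀(7.8) = 70.16 dB.
Combined: 10·log₁₀(10^(80.05/10)+10^(70.16/10)) = 80.5 dB SPL.

80.5 dB SPL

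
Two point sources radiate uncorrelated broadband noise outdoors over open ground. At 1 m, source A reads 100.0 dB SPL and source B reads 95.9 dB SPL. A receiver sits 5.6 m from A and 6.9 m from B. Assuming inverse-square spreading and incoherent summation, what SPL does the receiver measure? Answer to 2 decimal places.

At the listener: L_A = 100.0 − 20·log₁₀(5.6) = 85.036 dB; L_B = 95.9 − 20·log₁₀(6.9) = 79.123 dB.
Combined: 10·log₁₀(10^(85.036/10)+10^(79.123/10)) = 86.03 dB SPL.

86.03 dB SPL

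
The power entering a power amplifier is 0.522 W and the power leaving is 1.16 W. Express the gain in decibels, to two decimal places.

Power ratio → dB uses the 10·log₁₀ form:
10·log₁₀(1.16/0.522) = 10·log₁₀(2.222) = 3.47 dB.

3.47 dB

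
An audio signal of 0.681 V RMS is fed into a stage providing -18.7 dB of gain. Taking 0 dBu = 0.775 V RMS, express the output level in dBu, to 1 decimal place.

-19.8 dBu

Input level: 20·log₁₀(0.681/0.775) = -1.12 dBu.
Output: -1.12 − 18.7 = -19.8 dBu.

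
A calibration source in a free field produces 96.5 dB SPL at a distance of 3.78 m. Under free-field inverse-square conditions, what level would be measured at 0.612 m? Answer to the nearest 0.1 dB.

Free-field point source: level drops by 20·log₁₀ of the distance ratio.
ΔL = −20·log₁₀(0.612/3.78) = 15.81 dB, so L₂ = 96.5 + (15.81) = 112.3 dB SPL.

112.3 dB SPL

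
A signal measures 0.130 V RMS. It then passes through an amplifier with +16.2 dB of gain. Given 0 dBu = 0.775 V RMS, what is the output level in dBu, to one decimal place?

+0.7 dBu

Input level: 20·log₁₀(0.130/0.775) = -15.51 dBu.
Output: -15.51 + 16.2 = +0.7 dBu.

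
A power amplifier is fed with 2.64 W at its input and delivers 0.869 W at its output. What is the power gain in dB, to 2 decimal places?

-4.83 dB

Power ratio → dB uses the 10·log₁₀ form:
10·log₁₀(0.869/2.64) = 10·log₁₀(0.3292) = -4.83 dB.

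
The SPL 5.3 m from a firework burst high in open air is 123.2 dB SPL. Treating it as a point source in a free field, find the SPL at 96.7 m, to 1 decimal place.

Inverse-square spreading gives ΔL = −20·log₁₀(d₂/d₁).
ΔL = −20·log₁₀(96.7/5.3) = -25.22 dB, so L₂ = 123.2 + (-25.22) = 98.0 dB SPL.

98.0 dB SPL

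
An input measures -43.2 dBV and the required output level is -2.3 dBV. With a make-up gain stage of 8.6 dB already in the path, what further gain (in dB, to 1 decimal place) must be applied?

The required make-up gain is the shortfall in the dB sum.
G = -2.3 − (-43.2) − 8.6 = 32.3 dB.

32.3 dB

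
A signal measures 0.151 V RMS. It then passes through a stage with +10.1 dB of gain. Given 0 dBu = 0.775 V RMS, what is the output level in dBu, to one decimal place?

-4.1 dBu

Input level: 20·log₁₀(0.151/0.775) = -14.21 dBu.
Output: -14.21 + 10.1 = -4.1 dBu.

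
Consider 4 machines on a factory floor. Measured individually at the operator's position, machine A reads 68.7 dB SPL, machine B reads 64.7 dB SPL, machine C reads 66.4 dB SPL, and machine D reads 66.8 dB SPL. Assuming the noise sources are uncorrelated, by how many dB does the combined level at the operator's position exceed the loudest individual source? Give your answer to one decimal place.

4.2 dB

Incoherent sources sum as intensities:
L_total = 10·log₁₀(10^(68.7/10) + 10^(64.7/10) + 10^(66.4/10) + 10^(66.8/10)) = 72.90 dB SPL.
Excess over the loudest (68.7 dB): 72.90 − 68.7 = 4.2 dB.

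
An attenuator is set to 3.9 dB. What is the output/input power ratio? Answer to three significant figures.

Power ratio = 10^(dB/10).
10^(-3.9/10) = 10^(-0.3900) = 0.407.

0.407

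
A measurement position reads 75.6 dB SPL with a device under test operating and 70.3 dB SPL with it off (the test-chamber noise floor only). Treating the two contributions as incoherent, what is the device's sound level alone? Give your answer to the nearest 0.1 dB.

Background correction is a power subtraction:
L_src = 10·log₁₀(10^(75.6/10) − 10^(70.3/10)) = 10·log₁₀(25590000) = 74.1 dB SPL.

74.1 dB SPL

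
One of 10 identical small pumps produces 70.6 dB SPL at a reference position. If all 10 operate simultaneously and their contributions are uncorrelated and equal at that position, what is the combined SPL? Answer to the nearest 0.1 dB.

10 equal incoherent sources raise the level by 10·log₁₀(10) = 10.00 dB.
L_total = 70.6 + 10.00 = 80.6 dB SPL.

80.6 dB SPL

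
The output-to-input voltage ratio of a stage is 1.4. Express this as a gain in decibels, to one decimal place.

2.9 dB

Voltage is an amplitude quantity, so gain = 20·log₁₀(V_out/V_in).
20·log₁₀(1.4) = 2.9 dB.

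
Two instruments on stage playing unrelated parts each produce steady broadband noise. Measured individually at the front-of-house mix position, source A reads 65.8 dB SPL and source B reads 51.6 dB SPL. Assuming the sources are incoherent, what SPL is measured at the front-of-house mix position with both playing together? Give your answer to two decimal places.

Add the sources as powers (linear), then convert back to dB:
L_total = 10·log₁₀(10^(65.8/10) + 10^(51.6/10)) = 10·log₁₀(3946000) = 65.96 dB SPL.

65.96 dB SPL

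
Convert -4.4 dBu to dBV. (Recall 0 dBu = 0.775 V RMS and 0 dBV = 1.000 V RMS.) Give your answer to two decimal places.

The offset between the scales is 20·log₁₀(0.775/1.000) = −2.214 dB.
So dBV = -4.4 − 2.214 = -6.61 dBV.

-6.61 dBV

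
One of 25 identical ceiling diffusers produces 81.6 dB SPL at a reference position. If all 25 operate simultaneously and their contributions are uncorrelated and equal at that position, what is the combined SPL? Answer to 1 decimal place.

95.6 dB SPL

25 equal incoherent sources raise the level by 10·log₁₀(25) = 13.98 dB.
L_total = 81.6 + 13.98 = 95.6 dB SPL.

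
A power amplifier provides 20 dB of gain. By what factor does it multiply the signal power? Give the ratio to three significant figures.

Power ratio = 10^(dB/10).
10^(20/10) = 10^(2.000) = 100.

100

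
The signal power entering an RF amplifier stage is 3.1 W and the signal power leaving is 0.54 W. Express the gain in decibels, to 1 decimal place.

-7.6 dB

For a power ratio, dB = 10·log₁₀(P₂/P₁).
10·log₁₀(0.54/3.1) = 10·log₁₀(0.1742) = -7.6 dB.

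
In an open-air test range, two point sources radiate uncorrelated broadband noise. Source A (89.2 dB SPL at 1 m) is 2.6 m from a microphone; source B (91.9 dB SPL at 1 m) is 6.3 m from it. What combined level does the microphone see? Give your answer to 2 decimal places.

82.10 dB SPL

At the listener: L_A = 89.2 − 20·log₁₀(2.6) = 80.901 dB; L_B = 91.9 − 20·log₁₀(6.3) = 75.913 dB.
Combined: 10·log₁₀(10^(80.901/10)+10^(75.913/10)) = 82.10 dB SPL.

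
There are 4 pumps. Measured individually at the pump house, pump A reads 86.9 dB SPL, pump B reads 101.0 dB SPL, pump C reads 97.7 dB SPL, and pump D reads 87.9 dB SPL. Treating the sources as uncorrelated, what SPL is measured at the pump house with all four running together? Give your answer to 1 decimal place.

102.9 dB SPL

Incoherent sources sum as intensities:
L_total = 10·log₁₀(10^(86.9/10) + 10^(101.0/10) + 10^(97.7/10) + 10^(87.9/10)) = 10·log₁₀(19584000000) = 102.9 dB SPL.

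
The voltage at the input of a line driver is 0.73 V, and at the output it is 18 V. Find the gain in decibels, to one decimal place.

Voltage ratio → dB uses the 20·log₁₀ form:
20·log₁₀(18/0.73) = 20·log₁₀(24.66) = 27.8 dB.

27.8 dB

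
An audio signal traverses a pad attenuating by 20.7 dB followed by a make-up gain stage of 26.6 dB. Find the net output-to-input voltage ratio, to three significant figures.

1.97

Net gain = (−20.7) + 26.6 = 5.9 dB.
Voltage ratio = 10^(5.9/20) = 1.97.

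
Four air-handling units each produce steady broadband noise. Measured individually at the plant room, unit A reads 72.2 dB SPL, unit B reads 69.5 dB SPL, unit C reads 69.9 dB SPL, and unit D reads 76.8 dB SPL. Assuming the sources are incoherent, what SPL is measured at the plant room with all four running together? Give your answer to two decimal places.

79.20 dB SPL

Incoherent sources sum as intensities:
L_total = 10·log₁₀(10^(72.2/10) + 10^(69.5/10) + 10^(69.9/10) + 10^(76.8/10)) = 10·log₁₀(83140000) = 79.20 dB SPL.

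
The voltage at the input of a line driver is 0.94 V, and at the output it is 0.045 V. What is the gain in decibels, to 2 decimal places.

-26.40 dB

For a voltage ratio, dB = 20·log₁₀(V₂/V₁).
20·log₁₀(0.045/0.94) = 20·log₁₀(0.04787) = -26.40 dB.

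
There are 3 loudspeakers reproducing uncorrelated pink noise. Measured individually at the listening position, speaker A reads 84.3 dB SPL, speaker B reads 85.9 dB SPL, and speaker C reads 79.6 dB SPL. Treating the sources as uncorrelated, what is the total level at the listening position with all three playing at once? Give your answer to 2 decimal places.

88.75 dB SPL

Add the sources as powers (linear), then convert back to dB:
L_total = 10·log₁₀(10^(84.3/10) + 10^(85.9/10) + 10^(79.6/10)) = 10·log₁₀(749400000) = 88.75 dB SPL.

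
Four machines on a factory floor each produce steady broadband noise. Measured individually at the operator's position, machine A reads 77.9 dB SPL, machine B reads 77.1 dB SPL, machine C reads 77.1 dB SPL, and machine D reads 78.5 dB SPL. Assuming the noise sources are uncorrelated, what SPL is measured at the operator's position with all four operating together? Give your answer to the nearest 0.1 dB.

83.7 dB SPL

Add the sources as powers (linear), then convert back to dB:
L_total = 10·log₁₀(10^(77.9/10) + 10^(77.1/10) + 10^(77.1/10) + 10^(78.5/10)) = 10·log₁₀(235000000) = 83.7 dB SPL.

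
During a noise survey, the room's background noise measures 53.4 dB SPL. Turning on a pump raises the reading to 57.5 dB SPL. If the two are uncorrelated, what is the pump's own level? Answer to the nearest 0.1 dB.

55.4 dB SPL

Background correction is a power subtraction:
L_src = 10·log₁₀(10^(57.5/10) − 10^(53.4/10)) = 10·log₁₀(343600) = 55.4 dB SPL.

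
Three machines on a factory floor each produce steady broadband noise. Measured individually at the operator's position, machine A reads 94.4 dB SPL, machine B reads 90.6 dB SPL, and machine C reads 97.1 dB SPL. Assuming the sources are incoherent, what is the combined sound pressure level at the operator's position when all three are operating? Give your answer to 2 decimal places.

Add the sources as powers (linear), then convert back to dB:
L_total = 10·log₁₀(10^(94.4/10) + 10^(90.6/10) + 10^(97.1/10)) = 10·log₁₀(9031000000) = 99.56 dB SPL.

99.56 dB SPL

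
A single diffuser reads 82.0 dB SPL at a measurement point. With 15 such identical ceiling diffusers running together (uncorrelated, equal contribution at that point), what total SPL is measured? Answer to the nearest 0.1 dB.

15 equal incoherent sources raise the level by 10·log₁₀(15) = 11.76 dB.
L_total = 82.0 + 11.76 = 93.8 dB SPL.

93.8 dB SPL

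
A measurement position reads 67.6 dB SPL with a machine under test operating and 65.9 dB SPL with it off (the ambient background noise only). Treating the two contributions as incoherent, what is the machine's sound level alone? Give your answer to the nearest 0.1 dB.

Background correction is a power subtraction:
L_src = 10·log₁₀(10^(67.6/10) − 10^(65.9/10)) = 10·log₁₀(1864000) = 62.7 dB SPL.

62.7 dB SPL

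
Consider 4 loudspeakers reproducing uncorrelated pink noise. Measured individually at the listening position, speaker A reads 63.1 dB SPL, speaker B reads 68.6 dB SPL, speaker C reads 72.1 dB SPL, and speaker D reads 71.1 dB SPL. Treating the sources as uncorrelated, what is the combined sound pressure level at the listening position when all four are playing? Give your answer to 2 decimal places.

Add the sources as powers (linear), then convert back to dB:
L_total = 10·log₁₀(10^(63.1/10) + 10^(68.6/10) + 10^(72.1/10) + 10^(71.1/10)) = 10·log₁₀(38390000) = 75.84 dB SPL.

75.84 dB SPL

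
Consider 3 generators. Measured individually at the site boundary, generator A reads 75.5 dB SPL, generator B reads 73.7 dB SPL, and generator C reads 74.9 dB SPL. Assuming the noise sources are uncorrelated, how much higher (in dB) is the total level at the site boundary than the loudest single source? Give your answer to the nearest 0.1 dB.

Uncorrelated sources add in intensity (power), not in dB.
L_total = 10·log₁₀(10^(75.5/10) + 10^(73.7/10) + 10^(74.9/10)) = 79.53 dB SPL.
Excess over the loudest (75.5 dB): 79.53 − 75.5 = 4.0 dB.

4.0 dB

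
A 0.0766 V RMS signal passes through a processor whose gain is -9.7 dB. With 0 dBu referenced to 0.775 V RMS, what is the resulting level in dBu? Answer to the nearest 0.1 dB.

-29.8 dBu

Input level: 20·log₁₀(0.0766/0.775) = -20.10 dBu.
Output: -20.10 − 9.7 = -29.8 dBu.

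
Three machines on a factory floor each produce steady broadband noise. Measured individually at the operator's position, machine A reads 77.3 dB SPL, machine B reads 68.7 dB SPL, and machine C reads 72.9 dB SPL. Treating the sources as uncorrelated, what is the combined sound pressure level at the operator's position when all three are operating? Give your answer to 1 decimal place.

Uncorrelated sources add in intensity (power), not in dB.
L_total = 10·log₁₀(10^(77.3/10) + 10^(68.7/10) + 10^(72.9/10)) = 10·log₁₀(80610000) = 79.1 dB SPL.

79.1 dB SPL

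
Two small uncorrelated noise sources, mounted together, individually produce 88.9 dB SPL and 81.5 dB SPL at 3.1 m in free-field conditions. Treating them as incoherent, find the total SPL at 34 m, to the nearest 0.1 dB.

68.8 dB SPL

Combined at 3.1 m: 10·log₁₀(10^(88.9/10)+10^(81.5/10)) = 89.63 dB SPL.
Then apply −20·log₁₀(34/3.1) = -20.80 dB → 68.8 dB SPL.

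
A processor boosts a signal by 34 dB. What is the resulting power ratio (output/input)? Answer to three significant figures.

2510

Power ratio = 10^(dB/10).
10^(34/10) = 10^(3.400) = 2510.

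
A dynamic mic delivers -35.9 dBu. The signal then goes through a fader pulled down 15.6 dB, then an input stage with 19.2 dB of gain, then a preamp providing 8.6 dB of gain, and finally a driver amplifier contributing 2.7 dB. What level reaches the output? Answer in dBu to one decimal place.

-21.0 dBu

Cascaded gains and losses add directly in dB.
-35.9 − 15.6 + 19.2 + 8.6 + 2.7 = -21.0 dBu.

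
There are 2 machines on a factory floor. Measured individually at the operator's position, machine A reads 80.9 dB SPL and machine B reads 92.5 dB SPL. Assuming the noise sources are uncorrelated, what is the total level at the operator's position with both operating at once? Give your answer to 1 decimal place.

Uncorrelated sources add in intensity (power), not in dB.
L_total = 10·log₁₀(10^(80.9/10) + 10^(92.5/10)) = 10·log₁₀(1901000000) = 92.8 dB SPL.

92.8 dB SPL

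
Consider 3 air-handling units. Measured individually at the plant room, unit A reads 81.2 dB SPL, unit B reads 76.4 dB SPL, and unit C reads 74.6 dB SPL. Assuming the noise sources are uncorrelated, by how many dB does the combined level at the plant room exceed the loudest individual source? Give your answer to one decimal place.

Add the sources as powers (linear), then convert back to dB:
L_total = 10·log₁₀(10^(81.2/10) + 10^(76.4/10) + 10^(74.6/10)) = 83.10 dB SPL.
Excess over the loudest (81.2 dB): 83.10 − 81.2 = 1.9 dB.

1.9 dB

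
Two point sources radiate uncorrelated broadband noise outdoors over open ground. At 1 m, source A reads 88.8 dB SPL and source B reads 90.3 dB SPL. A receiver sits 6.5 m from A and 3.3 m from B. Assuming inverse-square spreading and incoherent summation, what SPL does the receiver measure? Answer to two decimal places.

At the listener: L_A = 88.8 − 20·log₁₀(6.5) = 72.542 dB; L_B = 90.3 − 20·log₁₀(3.3) = 79.930 dB.
Combined: 10·log₁₀(10^(72.542/10)+10^(79.930/10)) = 80.66 dB SPL.

80.66 dB SPL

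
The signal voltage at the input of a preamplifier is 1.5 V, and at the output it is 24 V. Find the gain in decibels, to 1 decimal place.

Voltage is an amplitude quantity, so gain = 20·log₁₀(V_out/V_in).
20·log₁₀(24/1.5) = 20·log₁₀(16.00) = 24.1 dB.

24.1 dB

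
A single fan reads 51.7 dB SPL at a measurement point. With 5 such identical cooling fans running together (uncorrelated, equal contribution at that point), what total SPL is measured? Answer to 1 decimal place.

5 equal incoherent sources raise the level by 10·log₁₀(5) = 6.99 dB.
L_total = 51.7 + 6.99 = 58.7 dB SPL.

58.7 dB SPL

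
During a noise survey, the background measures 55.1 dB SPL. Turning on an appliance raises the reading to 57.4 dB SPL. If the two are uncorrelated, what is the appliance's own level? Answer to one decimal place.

Background correction is a power subtraction:
L_src = 10·log₁₀(10^(57.4/10) − 10^(55.1/10)) = 10·log₁₀(225900) = 53.5 dB SPL.

53.5 dB SPL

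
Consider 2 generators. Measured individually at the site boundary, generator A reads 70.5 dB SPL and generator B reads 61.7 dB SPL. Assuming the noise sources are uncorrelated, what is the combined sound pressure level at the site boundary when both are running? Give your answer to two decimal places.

71.04 dB SPL

Uncorrelated sources add in intensity (power), not in dB.
L_total = 10·log₁₀(10^(70.5/10) + 10^(61.7/10)) = 10·log₁₀(12700000) = 71.04 dB SPL.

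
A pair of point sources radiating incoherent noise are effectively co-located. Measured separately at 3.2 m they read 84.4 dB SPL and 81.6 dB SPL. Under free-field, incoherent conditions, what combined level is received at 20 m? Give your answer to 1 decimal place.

Combined at 3.2 m: 10·log₁₀(10^(84.4/10)+10^(81.6/10)) = 86.23 dB SPL.
Then apply −20·log₁₀(20/3.2) = -15.92 dB → 70.3 dB SPL.

70.3 dB SPL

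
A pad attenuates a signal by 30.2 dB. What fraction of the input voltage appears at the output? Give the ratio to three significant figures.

Voltage ratio = 10^(dB/20).
10^(-30.2/20) = 10^(-1.510) = 0.0309.

0.0309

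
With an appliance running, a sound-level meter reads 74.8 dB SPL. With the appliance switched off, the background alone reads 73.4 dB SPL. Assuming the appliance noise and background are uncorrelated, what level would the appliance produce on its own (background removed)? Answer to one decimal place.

Subtract intensities: L_src = 10·log₁₀(10^(L_total/10) − 10^(L_bg/10)).
L_src = 10·log₁₀(10^(74.8/10) − 10^(73.4/10)) = 10·log₁₀(8322000) = 69.2 dB SPL.

69.2 dB SPL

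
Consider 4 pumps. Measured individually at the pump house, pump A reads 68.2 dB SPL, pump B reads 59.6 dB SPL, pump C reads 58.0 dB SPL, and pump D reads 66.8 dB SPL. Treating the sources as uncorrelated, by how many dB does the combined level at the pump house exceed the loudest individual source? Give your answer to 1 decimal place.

2.9 dB

Add the sources as powers (linear), then convert back to dB:
L_total = 10·log₁₀(10^(68.2/10) + 10^(59.6/10) + 10^(58.0/10) + 10^(66.8/10)) = 71.12 dB SPL.
Excess over the loudest (68.2 dB): 71.12 − 68.2 = 2.9 dB.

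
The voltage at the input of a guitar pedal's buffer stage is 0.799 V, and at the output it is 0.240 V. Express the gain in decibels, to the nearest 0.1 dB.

Voltage ratio → dB uses the 20·log₁₀ form:
20·log₁₀(0.240/0.799) = 20·log₁₀(0.3004) = -10.4 dB.

-10.4 dB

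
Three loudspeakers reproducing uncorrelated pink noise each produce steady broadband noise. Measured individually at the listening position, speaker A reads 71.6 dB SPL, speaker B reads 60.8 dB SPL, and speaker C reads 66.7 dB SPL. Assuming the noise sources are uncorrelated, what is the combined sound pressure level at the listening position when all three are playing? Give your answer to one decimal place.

Incoherent sources sum as intensities:
L_total = 10·log₁₀(10^(71.6/10) + 10^(60.8/10) + 10^(66.7/10)) = 10·log₁₀(20330000) = 73.1 dB SPL.

73.1 dB SPL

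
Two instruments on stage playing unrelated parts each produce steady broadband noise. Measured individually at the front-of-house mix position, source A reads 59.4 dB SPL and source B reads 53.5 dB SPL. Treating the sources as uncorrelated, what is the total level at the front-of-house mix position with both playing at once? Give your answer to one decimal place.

60.4 dB SPL

Incoherent sources sum as intensities:
L_total = 10·log₁₀(10^(59.4/10) + 10^(53.5/10)) = 10·log₁₀(1095000) = 60.4 dB SPL.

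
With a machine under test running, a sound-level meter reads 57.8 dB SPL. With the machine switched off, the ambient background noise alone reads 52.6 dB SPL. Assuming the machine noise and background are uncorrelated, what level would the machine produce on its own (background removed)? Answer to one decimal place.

Subtract intensities: L_src = 10·log₁₀(10^(L_total/10) − 10^(L_bg/10)).
L_src = 10·log₁₀(10^(57.8/10) − 10^(52.6/10)) = 10·log₁₀(420600) = 56.2 dB SPL.

56.2 dB SPL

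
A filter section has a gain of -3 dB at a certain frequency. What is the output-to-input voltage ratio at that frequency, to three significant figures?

Voltage ratio = 10^(dB/20).
10^(-3/20) = 10^(-0.1500) = 0.708.

0.708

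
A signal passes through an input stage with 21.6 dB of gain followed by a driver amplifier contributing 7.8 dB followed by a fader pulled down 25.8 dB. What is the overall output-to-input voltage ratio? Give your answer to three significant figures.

Net gain = 21.6 + 7.8 + (−25.8) = 3.6 dB.
Voltage ratio = 10^(3.6/20) = 1.51.

1.51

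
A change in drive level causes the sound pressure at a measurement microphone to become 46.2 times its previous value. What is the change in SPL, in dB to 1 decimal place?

33.3 dB

SPL change from a pressure ratio uses the 20·log₁₀ form:
20·log₁₀(46.2) = 33.3 dB.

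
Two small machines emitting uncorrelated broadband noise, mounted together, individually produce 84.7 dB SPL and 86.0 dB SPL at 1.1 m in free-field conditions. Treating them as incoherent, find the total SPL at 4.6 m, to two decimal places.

Combined at 1.1 m: 10·log₁₀(10^(84.7/10)+10^(86.0/10)) = 88.409 dB SPL.
Then apply −20·log₁₀(4.6/1.1) = -12.427 dB → 75.98 dB SPL.

75.98 dB SPL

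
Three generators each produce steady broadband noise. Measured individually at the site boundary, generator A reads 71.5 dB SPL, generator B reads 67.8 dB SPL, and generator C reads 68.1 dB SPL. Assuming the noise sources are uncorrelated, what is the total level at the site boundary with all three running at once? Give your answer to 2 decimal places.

Uncorrelated sources add in intensity (power), not in dB.
L_total = 10·log₁₀(10^(71.5/10) + 10^(67.8/10) + 10^(68.1/10)) = 10·log₁₀(26610000) = 74.25 dB SPL.

74.25 dB SPL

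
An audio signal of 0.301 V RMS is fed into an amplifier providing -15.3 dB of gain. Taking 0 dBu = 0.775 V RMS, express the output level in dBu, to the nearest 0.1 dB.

Input level: 20·log₁₀(0.301/0.775) = -8.21 dBu.
Output: -8.21 − 15.3 = -23.5 dBu.

-23.5 dBu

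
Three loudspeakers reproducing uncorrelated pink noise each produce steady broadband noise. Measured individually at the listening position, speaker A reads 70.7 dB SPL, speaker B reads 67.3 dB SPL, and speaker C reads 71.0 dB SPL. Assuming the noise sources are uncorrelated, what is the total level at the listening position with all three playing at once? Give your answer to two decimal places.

74.73 dB SPL

Incoherent sources sum as intensities:
L_total = 10·log₁₀(10^(70.7/10) + 10^(67.3/10) + 10^(71.0/10)) = 10·log₁₀(29710000) = 74.73 dB SPL.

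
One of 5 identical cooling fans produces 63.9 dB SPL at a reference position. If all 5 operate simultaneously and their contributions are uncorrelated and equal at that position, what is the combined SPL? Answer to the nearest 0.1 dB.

70.9 dB SPL

5 equal incoherent sources raise the level by 10·log₁₀(5) = 6.99 dB.
L_total = 63.9 + 6.99 = 70.9 dB SPL.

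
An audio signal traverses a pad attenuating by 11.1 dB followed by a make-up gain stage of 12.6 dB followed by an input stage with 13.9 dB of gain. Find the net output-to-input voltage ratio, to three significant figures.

5.89

Net gain = (−11.1) + 12.6 + 13.9 = 15.4 dB.
Voltage ratio = 10^(15.4/20) = 5.89.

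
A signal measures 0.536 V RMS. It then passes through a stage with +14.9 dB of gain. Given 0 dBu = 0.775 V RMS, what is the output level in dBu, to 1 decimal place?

Input level: 20·log₁₀(0.536/0.775) = -3.20 dBu.
Output: -3.20 + 14.9 = +11.7 dBu.

+11.7 dBu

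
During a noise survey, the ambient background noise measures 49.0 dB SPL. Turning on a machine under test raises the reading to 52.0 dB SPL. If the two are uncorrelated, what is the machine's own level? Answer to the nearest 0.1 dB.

49.0 dB SPL

Remove the background by subtracting linear intensities:
L_src = 10·log₁₀(10^(52.0/10) − 10^(49.0/10)) = 10·log₁₀(79060) = 49.0 dB SPL.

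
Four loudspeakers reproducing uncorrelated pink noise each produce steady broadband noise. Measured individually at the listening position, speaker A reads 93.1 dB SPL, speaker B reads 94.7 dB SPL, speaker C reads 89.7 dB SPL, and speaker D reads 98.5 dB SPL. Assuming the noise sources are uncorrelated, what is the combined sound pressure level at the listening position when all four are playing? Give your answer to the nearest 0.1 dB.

101.1 dB SPL

Incoherent sources sum as intensities:
L_total = 10·log₁₀(10^(93.1/10) + 10^(94.7/10) + 10^(89.7/10) + 10^(98.5/10)) = 10·log₁₀(13006000000) = 101.1 dB SPL.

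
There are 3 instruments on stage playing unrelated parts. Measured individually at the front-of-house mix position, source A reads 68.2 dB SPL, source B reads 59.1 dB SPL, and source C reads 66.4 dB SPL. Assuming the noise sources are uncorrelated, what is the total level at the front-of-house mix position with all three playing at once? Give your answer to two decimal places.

Add the sources as powers (linear), then convert back to dB:
L_total = 10·log₁₀(10^(68.2/10) + 10^(59.1/10) + 10^(66.4/10)) = 10·log₁₀(11780000) = 70.71 dB SPL.

70.71 dB SPL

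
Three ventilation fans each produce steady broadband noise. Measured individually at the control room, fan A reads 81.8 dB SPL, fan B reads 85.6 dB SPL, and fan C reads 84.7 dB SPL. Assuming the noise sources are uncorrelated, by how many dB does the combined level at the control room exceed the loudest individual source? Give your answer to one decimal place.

3.5 dB

Uncorrelated sources add in intensity (power), not in dB.
L_total = 10·log₁₀(10^(81.8/10) + 10^(85.6/10) + 10^(84.7/10)) = 89.08 dB SPL.
Excess over the loudest (85.6 dB): 89.08 − 85.6 = 3.5 dB.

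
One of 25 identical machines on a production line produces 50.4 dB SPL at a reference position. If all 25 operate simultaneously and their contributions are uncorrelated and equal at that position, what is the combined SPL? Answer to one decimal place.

64.4 dB SPL

25 equal incoherent sources raise the level by 10·log₁₀(25) = 13.98 dB.
L_total = 50.4 + 13.98 = 64.4 dB SPL.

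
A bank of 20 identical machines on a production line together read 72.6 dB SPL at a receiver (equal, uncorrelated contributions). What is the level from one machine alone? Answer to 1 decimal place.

20 equal incoherent sources add 10·log₁₀(20) = 13.01 dB over one source.
L_one = 72.6 − 13.01 = 59.6 dB SPL.

59.6 dB SPL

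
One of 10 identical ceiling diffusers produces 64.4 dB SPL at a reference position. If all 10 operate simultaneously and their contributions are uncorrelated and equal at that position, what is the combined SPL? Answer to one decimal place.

74.4 dB SPL

10 equal incoherent sources raise the level by 10·log₁₀(10) = 10.00 dB.
L_total = 64.4 + 10.00 = 74.4 dB SPL.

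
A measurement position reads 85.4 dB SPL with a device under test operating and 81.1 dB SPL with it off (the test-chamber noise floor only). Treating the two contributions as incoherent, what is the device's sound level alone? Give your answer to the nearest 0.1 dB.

83.4 dB SPL

Remove the background by subtracting linear intensities:
L_src = 10·log₁₀(10^(85.4/10) − 10^(81.1/10)) = 10·log₁₀(217900000) = 83.4 dB SPL.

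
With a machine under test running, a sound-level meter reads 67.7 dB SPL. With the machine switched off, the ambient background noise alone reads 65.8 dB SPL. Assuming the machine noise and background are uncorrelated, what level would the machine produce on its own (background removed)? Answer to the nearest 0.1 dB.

63.2 dB SPL

Remove the background by subtracting linear intensities:
L_src = 10·log₁₀(10^(67.7/10) − 10^(65.8/10)) = 10·log₁₀(2087000) = 63.2 dB SPL.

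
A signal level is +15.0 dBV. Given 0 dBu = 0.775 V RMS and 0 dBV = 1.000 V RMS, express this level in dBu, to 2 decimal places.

+17.21 dBu

The offset between the scales is 20·log₁₀(0.775/1.000) = −2.214 dB.
So dBu = +15.0 + 2.214 = +17.21 dBu.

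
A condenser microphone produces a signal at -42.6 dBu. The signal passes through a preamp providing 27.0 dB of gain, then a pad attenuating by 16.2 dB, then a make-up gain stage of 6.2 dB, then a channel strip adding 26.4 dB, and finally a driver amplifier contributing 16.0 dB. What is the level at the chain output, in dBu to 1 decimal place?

+16.8 dBu

In dB, series stages simply add:
-42.6 + 27.0 − 16.2 + 6.2 + 26.4 + 16.0 = +16.8 dBu.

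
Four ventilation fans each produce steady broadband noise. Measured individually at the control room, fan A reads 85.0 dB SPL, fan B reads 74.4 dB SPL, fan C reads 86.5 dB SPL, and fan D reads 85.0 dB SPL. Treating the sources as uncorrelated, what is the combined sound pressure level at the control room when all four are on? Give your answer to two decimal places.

90.44 dB SPL

Uncorrelated sources add in intensity (power), not in dB.
L_total = 10·log₁₀(10^(85.0/10) + 10^(74.4/10) + 10^(86.5/10) + 10^(85.0/10)) = 10·log₁₀(1107000000) = 90.44 dB SPL.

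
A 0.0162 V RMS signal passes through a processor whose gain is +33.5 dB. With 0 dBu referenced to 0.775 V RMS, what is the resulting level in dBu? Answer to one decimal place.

-0.1 dBu

Input level: 20·log₁₀(0.0162/0.775) = -33.60 dBu.
Output: -33.60 + 33.5 = -0.1 dBu.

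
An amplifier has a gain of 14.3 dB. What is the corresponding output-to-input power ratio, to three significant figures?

Power ratio = 10^(dB/10).
10^(14.3/10) = 10^(1.430) = 26.9.

26.9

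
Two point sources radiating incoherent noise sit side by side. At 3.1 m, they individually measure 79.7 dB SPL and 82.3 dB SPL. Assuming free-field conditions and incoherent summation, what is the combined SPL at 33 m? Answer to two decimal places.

Combined at 3.1 m: 10·log₁₀(10^(79.7/10)+10^(82.3/10)) = 84.202 dB SPL.
Then apply −20·log₁₀(33/3.1) = -20.543 dB → 63.66 dB SPL.

63.66 dB SPL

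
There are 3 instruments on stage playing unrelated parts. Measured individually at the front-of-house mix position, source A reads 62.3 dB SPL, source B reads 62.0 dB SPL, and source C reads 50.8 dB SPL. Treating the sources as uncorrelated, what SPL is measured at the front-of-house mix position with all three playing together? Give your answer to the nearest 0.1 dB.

65.3 dB SPL

Add the sources as powers (linear), then convert back to dB:
L_total = 10·log₁₀(10^(62.3/10) + 10^(62.0/10) + 10^(50.8/10)) = 10·log₁₀(3403000) = 65.3 dB SPL.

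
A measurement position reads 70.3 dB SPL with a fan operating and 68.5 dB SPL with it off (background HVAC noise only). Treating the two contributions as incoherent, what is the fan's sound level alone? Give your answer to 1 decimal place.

65.6 dB SPL

Subtract intensities: L_src = 10·log₁₀(10^(L_total/10) − 10^(L_bg/10)).
L_src = 10·log₁₀(10^(70.3/10) − 10^(68.5/10)) = 10·log₁₀(3636000) = 65.6 dB SPL.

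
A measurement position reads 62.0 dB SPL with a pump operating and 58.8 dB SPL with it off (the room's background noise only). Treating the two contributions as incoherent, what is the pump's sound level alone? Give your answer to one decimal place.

Remove the background by subtracting linear intensities:
L_src = 10·log₁₀(10^(62.0/10) − 10^(58.8/10)) = 10·log₁₀(826300) = 59.2 dB SPL.

59.2 dB SPL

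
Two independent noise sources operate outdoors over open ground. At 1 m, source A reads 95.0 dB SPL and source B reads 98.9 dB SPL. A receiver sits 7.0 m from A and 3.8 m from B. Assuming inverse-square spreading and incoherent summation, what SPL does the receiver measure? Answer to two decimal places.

87.80 dB SPL

At the listener: L_A = 95.0 − 20·log₁₀(7.0) = 78.098 dB; L_B = 98.9 − 20·log₁₀(3.8) = 87.304 dB.
Combined: 10·log₁₀(10^(78.098/10)+10^(87.304/10)) = 87.80 dB SPL.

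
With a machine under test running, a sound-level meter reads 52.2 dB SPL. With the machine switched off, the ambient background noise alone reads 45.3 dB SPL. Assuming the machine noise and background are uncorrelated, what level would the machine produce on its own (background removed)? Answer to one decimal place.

Subtract intensities: L_src = 10·log₁₀(10^(L_total/10) − 10^(L_bg/10)).
L_src = 10·log₁₀(10^(52.2/10) − 10^(45.3/10)) = 10·log₁₀(132100) = 51.2 dB SPL.

51.2 dB SPL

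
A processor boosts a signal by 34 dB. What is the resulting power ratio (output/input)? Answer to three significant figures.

Power ratio = 10^(dB/10).
10^(34/10) = 10^(3.400) = 2510.

2510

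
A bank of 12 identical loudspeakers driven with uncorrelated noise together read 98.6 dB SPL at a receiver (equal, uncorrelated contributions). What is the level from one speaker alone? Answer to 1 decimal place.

87.8 dB SPL

12 equal incoherent sources add 10·log₁₀(12) = 10.79 dB over one source.
L_one = 98.6 − 10.79 = 87.8 dB SPL.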